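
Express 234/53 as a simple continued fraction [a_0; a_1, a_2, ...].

[4; 2, 2, 2, 4]

Run the Euclidean algorithm on 234 and 53; the successive quotients are the partial quotients a_0, a_1, ... (each step inverts the fractional part left over by the previous one):
  234 = 4*53 + 22, so a_0 = 4.
  53 = 2*22 + 9, so a_1 = 2.
  22 = 2*9 + 4, so a_2 = 2.
  9 = 2*4 + 1, so a_3 = 2.
  4 = 4*1 + 0, so a_4 = 4.
The remainder reaches 0 after 5 divisions, so the expansion has 5 partial quotients, read off in order.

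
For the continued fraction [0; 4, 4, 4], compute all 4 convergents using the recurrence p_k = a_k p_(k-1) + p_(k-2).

Using the convergent recurrence p_i = a_i*p_{i-1} + p_{i-2}, q_i = a_i*q_{i-1} + q_{i-2} with p_{-2}=0, p_{-1}=1, q_{-2}=1, q_{-1}=0:
  i=0: a_0=0, p_0 = 0*1 + 0 = 0, q_0 = 0*0 + 1 = 1.
  i=1: a_1=4, p_1 = 4*0 + 1 = 1, q_1 = 4*1 + 0 = 4.
  i=2: a_2=4, p_2 = 4*1 + 0 = 4, q_2 = 4*4 + 1 = 17.
  i=3: a_3=4, p_3 = 4*4 + 1 = 17, q_3 = 4*17 + 4 = 72.

0/1, 1/4, 4/17, 17/72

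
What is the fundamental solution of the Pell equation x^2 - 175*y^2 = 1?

(x, y) = (2024, 153)

First expand sqrt(175) as a continued fraction. With x_i = (sqrt(175) + m_i)/d_i and (m_0, d_0) = (0, 1): a_0 = floor(sqrt(175)) = 13, since 13^2 = 169 <= 175 < 196 = 14^2.
Iterate m_{i+1} = d_i*a_i - m_i, d_{i+1} = (175 - m_{i+1}^2)/d_i, a_{i+1} = floor((a_0 + m_{i+1})/d_{i+1}):
  m_1 = 1*13 - 0 = 13, d_1 = (175 - 13^2)/1 = 6/1 = 6, a_1 = floor((13 + 13)/6) = 4.
  m_2 = 6*4 - 13 = 11, d_2 = (175 - 11^2)/6 = 54/6 = 9, a_2 = floor((13 + 11)/9) = 2.
  m_3 = 9*2 - 11 = 7, d_3 = (175 - 7^2)/9 = 126/9 = 14, a_3 = floor((13 + 7)/14) = 1.
  m_4 = 14*1 - 7 = 7, d_4 = (175 - 7^2)/14 = 126/14 = 9, a_4 = floor((13 + 7)/9) = 2.
  m_5 = 9*2 - 7 = 11, d_5 = (175 - 11^2)/9 = 54/9 = 6, a_5 = floor((13 + 11)/6) = 4.
  m_6 = 6*4 - 11 = 13, d_6 = (175 - 13^2)/6 = 6/6 = 1, a_6 = floor((13 + 13)/1) = 26.
  m_7 = 1*26 - 13 = 13, d_7 = (175 - 13^2)/1 = 6/1 = 6: (m_7, d_7) = (m_1, d_1) = (13, 6), so from here the quotients repeat a_1, ..., a_6; the period length is 6.
So sqrt(175) = [13; (4, 2, 1, 2, 4, 26)] with period length k = 6.
k is even, so the fundamental solution of x^2 - 175y^2 = 1 is (p_{k-1}, q_{k-1}) = (p_5, q_5); compute convergents through index 5.
Convergents (p_i = a_i*p_{i-1} + p_{i-2}, q_i = a_i*q_{i-1} + q_{i-2} with p_{-2}=0, p_{-1}=1, q_{-2}=1, q_{-1}=0):
  i=0: a_0=13, p_0 = 13*1 + 0 = 13, q_0 = 13*0 + 1 = 1.
  i=1: a_1=4, p_1 = 4*13 + 1 = 53, q_1 = 4*1 + 0 = 4.
  i=2: a_2=2, p_2 = 2*53 + 13 = 119, q_2 = 2*4 + 1 = 9.
  i=3: a_3=1, p_3 = 1*119 + 53 = 172, q_3 = 1*9 + 4 = 13.
  i=4: a_4=2, p_4 = 2*172 + 119 = 463, q_4 = 2*13 + 9 = 35.
  i=5: a_5=4, p_5 = 4*463 + 172 = 2024, q_5 = 4*35 + 13 = 153.
Check: 2024^2 - 175*153^2 = 4096576 - 4096575 = 1, so (x, y) = (2024, 153) solves the equation, and by the theorem it is the least positive solution.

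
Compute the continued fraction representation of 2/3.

[0; 1, 2]

Run the Euclidean algorithm on 2 and 3; the successive quotients are the partial quotients a_0, a_1, ... (each step inverts the fractional part left over by the previous one):
  2 = 0*3 + 2, so a_0 = 0.
  3 = 1*2 + 1, so a_1 = 1.
  2 = 2*1 + 0, so a_2 = 2.
The remainder reaches 0 after 3 divisions, so the expansion has 3 partial quotients, read off in order.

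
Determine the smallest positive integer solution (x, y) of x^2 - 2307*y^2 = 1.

First expand sqrt(2307) as a continued fraction. With x_i = (sqrt(2307) + m_i)/d_i and (m_0, d_0) = (0, 1): a_0 = floor(sqrt(2307)) = 48, since 48^2 = 2304 <= 2307 < 2401 = 49^2.
Iterate m_{i+1} = d_i*a_i - m_i, d_{i+1} = (2307 - m_{i+1}^2)/d_i, a_{i+1} = floor((a_0 + m_{i+1})/d_{i+1}):
  m_1 = 1*48 - 0 = 48, d_1 = (2307 - 48^2)/1 = 3/1 = 3, a_1 = floor((48 + 48)/3) = 32.
  m_2 = 3*32 - 48 = 48, d_2 = (2307 - 48^2)/3 = 3/3 = 1, a_2 = floor((48 + 48)/1) = 96.
  m_3 = 1*96 - 48 = 48, d_3 = (2307 - 48^2)/1 = 3/1 = 3: (m_3, d_3) = (m_1, d_1) = (48, 3), so from here the quotients repeat a_1, a_2; the period length is 2.
So sqrt(2307) = [48; (32, 96)] with period length k = 2.
k is even, so the fundamental solution of x^2 - 2307y^2 = 1 is (p_{k-1}, q_{k-1}) = (p_1, q_1); compute convergents through index 1.
Convergents (p_i = a_i*p_{i-1} + p_{i-2}, q_i = a_i*q_{i-1} + q_{i-2} with p_{-2}=0, p_{-1}=1, q_{-2}=1, q_{-1}=0):
  i=0: a_0=48, p_0 = 48*1 + 0 = 48, q_0 = 48*0 + 1 = 1.
  i=1: a_1=32, p_1 = 32*48 + 1 = 1537, q_1 = 32*1 + 0 = 32.
Check: 1537^2 - 2307*32^2 = 2362369 - 2362368 = 1, so (x, y) = (1537, 32) solves the equation, and by the theorem it is the least positive solution.

(x, y) = (1537, 32)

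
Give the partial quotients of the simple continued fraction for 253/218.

[1; 6, 4, 2, 1, 2]

Run the Euclidean algorithm on 253 and 218; the successive quotients are the partial quotients a_0, a_1, ... (each step inverts the fractional part left over by the previous one):
  253 = 1*218 + 35, so a_0 = 1.
  218 = 6*35 + 8, so a_1 = 6.
  35 = 4*8 + 3, so a_2 = 4.
  8 = 2*3 + 2, so a_3 = 2.
  3 = 1*2 + 1, so a_4 = 1.
  2 = 2*1 + 0, so a_5 = 2.
The remainder reaches 0 after 6 divisions, so the expansion has 6 partial quotients, read off in order.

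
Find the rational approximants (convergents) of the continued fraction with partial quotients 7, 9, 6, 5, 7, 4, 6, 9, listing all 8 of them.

7/1, 64/9, 391/55, 2019/284, 14524/2043, 60115/8456, 375214/52779, 3437041/483467

Using the convergent recurrence p_i = a_i*p_{i-1} + p_{i-2}, q_i = a_i*q_{i-1} + q_{i-2} with p_{-2}=0, p_{-1}=1, q_{-2}=1, q_{-1}=0:
  i=0: a_0=7, p_0 = 7*1 + 0 = 7, q_0 = 7*0 + 1 = 1.
  i=1: a_1=9, p_1 = 9*7 + 1 = 64, q_1 = 9*1 + 0 = 9.
  i=2: a_2=6, p_2 = 6*64 + 7 = 391, q_2 = 6*9 + 1 = 55.
  i=3: a_3=5, p_3 = 5*391 + 64 = 2019, q_3 = 5*55 + 9 = 284.
  i=4: a_4=7, p_4 = 7*2019 + 391 = 14524, q_4 = 7*284 + 55 = 2043.
  i=5: a_5=4, p_5 = 4*14524 + 2019 = 60115, q_5 = 4*2043 + 284 = 8456.
  i=6: a_6=6, p_6 = 6*60115 + 14524 = 375214, q_6 = 6*8456 + 2043 = 52779.
  i=7: a_7=9, p_7 = 9*375214 + 60115 = 3437041, q_7 = 9*52779 + 8456 = 483467.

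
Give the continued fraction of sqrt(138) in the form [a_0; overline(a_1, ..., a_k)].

[11; overline(1, 2, 1, 22)]

Write x_i = (sqrt(138) + m_i)/d_i with (m_0, d_0) = (0, 1). a_0 = floor(sqrt(138)) = 11, since 11^2 = 121 <= 138 < 144 = 12^2.
Iterate m_{i+1} = d_i*a_i - m_i, d_{i+1} = (138 - m_{i+1}^2)/d_i, a_{i+1} = floor((a_0 + m_{i+1})/d_{i+1}):
  m_1 = 1*11 - 0 = 11, d_1 = (138 - 11^2)/1 = 17/1 = 17, a_1 = floor((11 + 11)/17) = 1.
  m_2 = 17*1 - 11 = 6, d_2 = (138 - 6^2)/17 = 102/17 = 6, a_2 = floor((11 + 6)/6) = 2.
  m_3 = 6*2 - 6 = 6, d_3 = (138 - 6^2)/6 = 102/6 = 17, a_3 = floor((11 + 6)/17) = 1.
  m_4 = 17*1 - 6 = 11, d_4 = (138 - 11^2)/17 = 17/17 = 1, a_4 = floor((11 + 11)/1) = 22.
  m_5 = 1*22 - 11 = 11, d_5 = (138 - 11^2)/1 = 17/1 = 17: (m_5, d_5) = (m_1, d_1) = (11, 17), so from here the quotients repeat a_1, ..., a_4; the period length is 4.
Hence the expansion of sqrt(138) is a_0 = 11 followed by the repeating block 1, 2, 1, 22 (period 4).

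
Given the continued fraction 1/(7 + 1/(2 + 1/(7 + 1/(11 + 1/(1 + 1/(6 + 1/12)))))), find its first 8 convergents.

0/1, 1/7, 2/15, 15/112, 167/1247, 182/1359, 1259/9401, 15290/114171

Using the convergent recurrence p_i = a_i*p_{i-1} + p_{i-2}, q_i = a_i*q_{i-1} + q_{i-2} with p_{-2}=0, p_{-1}=1, q_{-2}=1, q_{-1}=0:
  i=0: a_0=0, p_0 = 0*1 + 0 = 0, q_0 = 0*0 + 1 = 1.
  i=1: a_1=7, p_1 = 7*0 + 1 = 1, q_1 = 7*1 + 0 = 7.
  i=2: a_2=2, p_2 = 2*1 + 0 = 2, q_2 = 2*7 + 1 = 15.
  i=3: a_3=7, p_3 = 7*2 + 1 = 15, q_3 = 7*15 + 7 = 112.
  i=4: a_4=11, p_4 = 11*15 + 2 = 167, q_4 = 11*112 + 15 = 1247.
  i=5: a_5=1, p_5 = 1*167 + 15 = 182, q_5 = 1*1247 + 112 = 1359.
  i=6: a_6=6, p_6 = 6*182 + 167 = 1259, q_6 = 6*1359 + 1247 = 9401.
  i=7: a_7=12, p_7 = 12*1259 + 182 = 15290, q_7 = 12*9401 + 1359 = 114171.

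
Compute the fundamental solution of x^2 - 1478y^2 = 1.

(x, y) = (119717, 3114)

First expand sqrt(1478) as a continued fraction. With x_i = (sqrt(1478) + m_i)/d_i and (m_0, d_0) = (0, 1): a_0 = floor(sqrt(1478)) = 38, since 38^2 = 1444 <= 1478 < 1521 = 39^2.
Iterate m_{i+1} = d_i*a_i - m_i, d_{i+1} = (1478 - m_{i+1}^2)/d_i, a_{i+1} = floor((a_0 + m_{i+1})/d_{i+1}):
  m_1 = 1*38 - 0 = 38, d_1 = (1478 - 38^2)/1 = 34/1 = 34, a_1 = floor((38 + 38)/34) = 2.
  m_2 = 34*2 - 38 = 30, d_2 = (1478 - 30^2)/34 = 578/34 = 17, a_2 = floor((38 + 30)/17) = 4.
  m_3 = 17*4 - 30 = 38, d_3 = (1478 - 38^2)/17 = 34/17 = 2, a_3 = floor((38 + 38)/2) = 38.
  m_4 = 2*38 - 38 = 38, d_4 = (1478 - 38^2)/2 = 34/2 = 17, a_4 = floor((38 + 38)/17) = 4.
  m_5 = 17*4 - 38 = 30, d_5 = (1478 - 30^2)/17 = 578/17 = 34, a_5 = floor((38 + 30)/34) = 2.
  m_6 = 34*2 - 30 = 38, d_6 = (1478 - 38^2)/34 = 34/34 = 1, a_6 = floor((38 + 38)/1) = 76.
  m_7 = 1*76 - 38 = 38, d_7 = (1478 - 38^2)/1 = 34/1 = 34: (m_7, d_7) = (m_1, d_1) = (38, 34), so from here the quotients repeat a_1, ..., a_6; the period length is 6.
So sqrt(1478) = [38; (2, 4, 38, 4, 2, 76)] with period length k = 6.
k is even, so the fundamental solution of x^2 - 1478y^2 = 1 is (p_{k-1}, q_{k-1}) = (p_5, q_5); compute convergents through index 5.
Convergents (p_i = a_i*p_{i-1} + p_{i-2}, q_i = a_i*q_{i-1} + q_{i-2} with p_{-2}=0, p_{-1}=1, q_{-2}=1, q_{-1}=0):
  i=0: a_0=38, p_0 = 38*1 + 0 = 38, q_0 = 38*0 + 1 = 1.
  i=1: a_1=2, p_1 = 2*38 + 1 = 77, q_1 = 2*1 + 0 = 2.
  i=2: a_2=4, p_2 = 4*77 + 38 = 346, q_2 = 4*2 + 1 = 9.
  i=3: a_3=38, p_3 = 38*346 + 77 = 13225, q_3 = 38*9 + 2 = 344.
  i=4: a_4=4, p_4 = 4*13225 + 346 = 53246, q_4 = 4*344 + 9 = 1385.
  i=5: a_5=2, p_5 = 2*53246 + 13225 = 119717, q_5 = 2*1385 + 344 = 3114.
Check: 119717^2 - 1478*3114^2 = 14332160089 - 14332160088 = 1, so (x, y) = (119717, 3114) solves the equation, and by the theorem it is the least positive solution.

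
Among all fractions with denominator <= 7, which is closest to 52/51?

1/1

Expand x = 52/51 as a continued fraction with the Euclidean algorithm:
  52 = 1*51 + 1, so a_0 = 1.
  51 = 51*1 + 0, so a_1 = 51.
so x = [1; 51].
Convergents (p_i = a_i*p_{i-1} + p_{i-2}, q_i = a_i*q_{i-1} + q_{i-2} with p_{-2}=0, p_{-1}=1, q_{-2}=1, q_{-1}=0), until the denominator exceeds 7:
  i=0: a_0=1, p_0 = 1*1 + 0 = 1, q_0 = 1*0 + 1 = 1.
  i=1: a_1=51, p_1 = 51*1 + 1 = 52, q_1 = 51*1 + 0 = 51.
q_1 = 51 > 7, so the last convergent with denominator <= 7 is p_0/q_0 = 1/1.
The closest fraction with denominator <= 7 is either p_0/q_0 or the intermediate fraction (k*p_0 + p_{-1})/(k*q_0 + q_{-1}) with the largest k >= 1 whose denominator stays <= 7; these approach x as k grows, and every other convergent or intermediate fraction in range is farther away.
Largest k: floor((7 - q_{-1})/q_0) = floor((7 - 0)/1) = 7 (using the seeds p_{-1} = 1, q_{-1} = 0).
That gives (7*1 + 1)/(7*1 + 0) = 8/7.
Compare the errors: |x - 1/1| = |52*1 - 1*51|/(51*1) = 1/51, and |x - 8/7| = |52*7 - 8*51|/(51*7) = 44/357.
Cross-multiplying, 1*357 = 357 < 2244 = 44*51, so 1/51 is smaller: the convergent 1/1 is closer to x than 8/7.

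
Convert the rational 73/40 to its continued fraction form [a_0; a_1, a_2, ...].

Run the Euclidean algorithm on 73 and 40; the successive quotients are the partial quotients a_0, a_1, ... (each step inverts the fractional part left over by the previous one):
  73 = 1*40 + 33, so a_0 = 1.
  40 = 1*33 + 7, so a_1 = 1.
  33 = 4*7 + 5, so a_2 = 4.
  7 = 1*5 + 2, so a_3 = 1.
  5 = 2*2 + 1, so a_4 = 2.
  2 = 2*1 + 0, so a_5 = 2.
The remainder reaches 0 after 6 divisions, so the expansion has 6 partial quotients, read off in order.

[1; 1, 4, 1, 2, 2]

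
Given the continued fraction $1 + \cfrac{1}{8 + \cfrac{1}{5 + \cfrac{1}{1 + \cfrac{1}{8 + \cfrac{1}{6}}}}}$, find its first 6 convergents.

Using the convergent recurrence p_i = a_i*p_{i-1} + p_{i-2}, q_i = a_i*q_{i-1} + q_{i-2} with p_{-2}=0, p_{-1}=1, q_{-2}=1, q_{-1}=0:
  i=0: a_0=1, p_0 = 1*1 + 0 = 1, q_0 = 1*0 + 1 = 1.
  i=1: a_1=8, p_1 = 8*1 + 1 = 9, q_1 = 8*1 + 0 = 8.
  i=2: a_2=5, p_2 = 5*9 + 1 = 46, q_2 = 5*8 + 1 = 41.
  i=3: a_3=1, p_3 = 1*46 + 9 = 55, q_3 = 1*41 + 8 = 49.
  i=4: a_4=8, p_4 = 8*55 + 46 = 486, q_4 = 8*49 + 41 = 433.
  i=5: a_5=6, p_5 = 6*486 + 55 = 2971, q_5 = 6*433 + 49 = 2647.

1/1, 9/8, 46/41, 55/49, 486/433, 2971/2647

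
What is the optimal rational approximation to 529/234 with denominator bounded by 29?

Expand x = 529/234 as a continued fraction with the Euclidean algorithm:
  529 = 2*234 + 61, so a_0 = 2.
  234 = 3*61 + 51, so a_1 = 3.
  61 = 1*51 + 10, so a_2 = 1.
  51 = 5*10 + 1, so a_3 = 5.
  10 = 10*1 + 0, so a_4 = 10.
so x = [2; 3, 1, 5, 10].
Convergents (p_i = a_i*p_{i-1} + p_{i-2}, q_i = a_i*q_{i-1} + q_{i-2} with p_{-2}=0, p_{-1}=1, q_{-2}=1, q_{-1}=0), until the denominator exceeds 29:
  i=0: a_0=2, p_0 = 2*1 + 0 = 2, q_0 = 2*0 + 1 = 1.
  i=1: a_1=3, p_1 = 3*2 + 1 = 7, q_1 = 3*1 + 0 = 3.
  i=2: a_2=1, p_2 = 1*7 + 2 = 9, q_2 = 1*3 + 1 = 4.
  i=3: a_3=5, p_3 = 5*9 + 7 = 52, q_3 = 5*4 + 3 = 23.
  i=4: a_4=10, p_4 = 10*52 + 9 = 529, q_4 = 10*23 + 4 = 234.
q_4 = 234 > 29, so the last convergent with denominator <= 29 is p_3/q_3 = 52/23.
The closest fraction with denominator <= 29 is either p_3/q_3 or the intermediate fraction (k*p_3 + p_2)/(k*q_3 + q_2) with the largest k >= 1 whose denominator stays <= 29; these approach x as k grows, and every other convergent or intermediate fraction in range is farther away.
Largest k: floor((29 - q_2)/q_3) = floor((29 - 4)/23) = 1.
That gives (1*52 + 9)/(1*23 + 4) = 61/27.
Compare the errors: |x - 52/23| = |529*23 - 52*234|/(234*23) = 1/5382, and |x - 61/27| = |529*27 - 61*234|/(234*27) = 9/6318.
Cross-multiplying, 1*6318 = 6318 < 48438 = 9*5382, so 1/5382 is smaller: the convergent 52/23 is closer to x than 61/27.

52/23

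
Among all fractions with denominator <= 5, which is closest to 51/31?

5/3

Expand x = 51/31 as a continued fraction with the Euclidean algorithm:
  51 = 1*31 + 20, so a_0 = 1.
  31 = 1*20 + 11, so a_1 = 1.
  20 = 1*11 + 9, so a_2 = 1.
  11 = 1*9 + 2, so a_3 = 1.
  9 = 4*2 + 1, so a_4 = 4.
  2 = 2*1 + 0, so a_5 = 2.
so x = [1; 1, 1, 1, 4, 2].
Convergents (p_i = a_i*p_{i-1} + p_{i-2}, q_i = a_i*q_{i-1} + q_{i-2} with p_{-2}=0, p_{-1}=1, q_{-2}=1, q_{-1}=0), until the denominator exceeds 5:
  i=0: a_0=1, p_0 = 1*1 + 0 = 1, q_0 = 1*0 + 1 = 1.
  i=1: a_1=1, p_1 = 1*1 + 1 = 2, q_1 = 1*1 + 0 = 1.
  i=2: a_2=1, p_2 = 1*2 + 1 = 3, q_2 = 1*1 + 1 = 2.
  i=3: a_3=1, p_3 = 1*3 + 2 = 5, q_3 = 1*2 + 1 = 3.
  i=4: a_4=4, p_4 = 4*5 + 3 = 23, q_4 = 4*3 + 2 = 14.
q_4 = 14 > 5, so the last convergent with denominator <= 5 is p_3/q_3 = 5/3.
The closest fraction with denominator <= 5 is either p_3/q_3 or the intermediate fraction (k*p_3 + p_2)/(k*q_3 + q_2) with the largest k >= 1 whose denominator stays <= 5; these approach x as k grows, and every other convergent or intermediate fraction in range is farther away.
Largest k: floor((5 - q_2)/q_3) = floor((5 - 2)/3) = 1.
That gives (1*5 + 3)/(1*3 + 2) = 8/5.
Compare the errors: |x - 5/3| = |51*3 - 5*31|/(31*3) = 2/93, and |x - 8/5| = |51*5 - 8*31|/(31*5) = 7/155.
Cross-multiplying, 2*155 = 310 < 651 = 7*93, so 2/93 is smaller: the convergent 5/3 is closer to x than 8/5.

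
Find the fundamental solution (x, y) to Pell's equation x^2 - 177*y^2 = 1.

(x, y) = (62423, 4692)

First expand sqrt(177) as a continued fraction. With x_i = (sqrt(177) + m_i)/d_i and (m_0, d_0) = (0, 1): a_0 = floor(sqrt(177)) = 13, since 13^2 = 169 <= 177 < 196 = 14^2.
Iterate m_{i+1} = d_i*a_i - m_i, d_{i+1} = (177 - m_{i+1}^2)/d_i, a_{i+1} = floor((a_0 + m_{i+1})/d_{i+1}):
  m_1 = 1*13 - 0 = 13, d_1 = (177 - 13^2)/1 = 8/1 = 8, a_1 = floor((13 + 13)/8) = 3.
  m_2 = 8*3 - 13 = 11, d_2 = (177 - 11^2)/8 = 56/8 = 7, a_2 = floor((13 + 11)/7) = 3.
  m_3 = 7*3 - 11 = 10, d_3 = (177 - 10^2)/7 = 77/7 = 11, a_3 = floor((13 + 10)/11) = 2.
  m_4 = 11*2 - 10 = 12, d_4 = (177 - 12^2)/11 = 33/11 = 3, a_4 = floor((13 + 12)/3) = 8.
  m_5 = 3*8 - 12 = 12, d_5 = (177 - 12^2)/3 = 33/3 = 11, a_5 = floor((13 + 12)/11) = 2.
  m_6 = 11*2 - 12 = 10, d_6 = (177 - 10^2)/11 = 77/11 = 7, a_6 = floor((13 + 10)/7) = 3.
  m_7 = 7*3 - 10 = 11, d_7 = (177 - 11^2)/7 = 56/7 = 8, a_7 = floor((13 + 11)/8) = 3.
  m_8 = 8*3 - 11 = 13, d_8 = (177 - 13^2)/8 = 8/8 = 1, a_8 = floor((13 + 13)/1) = 26.
  m_9 = 1*26 - 13 = 13, d_9 = (177 - 13^2)/1 = 8/1 = 8: (m_9, d_9) = (m_1, d_1) = (13, 8), so from here the quotients repeat a_1, ..., a_8; the period length is 8.
So sqrt(177) = [13; (3, 3, 2, 8, 2, 3, 3, 26)] with period length k = 8.
k is even, so the fundamental solution of x^2 - 177y^2 = 1 is (p_{k-1}, q_{k-1}) = (p_7, q_7); compute convergents through index 7.
Convergents (p_i = a_i*p_{i-1} + p_{i-2}, q_i = a_i*q_{i-1} + q_{i-2} with p_{-2}=0, p_{-1}=1, q_{-2}=1, q_{-1}=0):
  i=0: a_0=13, p_0 = 13*1 + 0 = 13, q_0 = 13*0 + 1 = 1.
  i=1: a_1=3, p_1 = 3*13 + 1 = 40, q_1 = 3*1 + 0 = 3.
  i=2: a_2=3, p_2 = 3*40 + 13 = 133, q_2 = 3*3 + 1 = 10.
  i=3: a_3=2, p_3 = 2*133 + 40 = 306, q_3 = 2*10 + 3 = 23.
  i=4: a_4=8, p_4 = 8*306 + 133 = 2581, q_4 = 8*23 + 10 = 194.
  i=5: a_5=2, p_5 = 2*2581 + 306 = 5468, q_5 = 2*194 + 23 = 411.
  i=6: a_6=3, p_6 = 3*5468 + 2581 = 18985, q_6 = 3*411 + 194 = 1427.
  i=7: a_7=3, p_7 = 3*18985 + 5468 = 62423, q_7 = 3*1427 + 411 = 4692.
Check: 62423^2 - 177*4692^2 = 3896630929 - 3896630928 = 1, so (x, y) = (62423, 4692) solves the equation, and by the theorem it is the least positive solution.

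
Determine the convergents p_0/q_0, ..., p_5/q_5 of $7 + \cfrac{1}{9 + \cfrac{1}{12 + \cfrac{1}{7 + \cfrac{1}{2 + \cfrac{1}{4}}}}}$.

Using the convergent recurrence p_i = a_i*p_{i-1} + p_{i-2}, q_i = a_i*q_{i-1} + q_{i-2} with p_{-2}=0, p_{-1}=1, q_{-2}=1, q_{-1}=0:
  i=0: a_0=7, p_0 = 7*1 + 0 = 7, q_0 = 7*0 + 1 = 1.
  i=1: a_1=9, p_1 = 9*7 + 1 = 64, q_1 = 9*1 + 0 = 9.
  i=2: a_2=12, p_2 = 12*64 + 7 = 775, q_2 = 12*9 + 1 = 109.
  i=3: a_3=7, p_3 = 7*775 + 64 = 5489, q_3 = 7*109 + 9 = 772.
  i=4: a_4=2, p_4 = 2*5489 + 775 = 11753, q_4 = 2*772 + 109 = 1653.
  i=5: a_5=4, p_5 = 4*11753 + 5489 = 52501, q_5 = 4*1653 + 772 = 7384.

7/1, 64/9, 775/109, 5489/772, 11753/1653, 52501/7384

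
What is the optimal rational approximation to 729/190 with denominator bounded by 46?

165/43

Expand x = 729/190 as a continued fraction with the Euclidean algorithm:
  729 = 3*190 + 159, so a_0 = 3.
  190 = 1*159 + 31, so a_1 = 1.
  159 = 5*31 + 4, so a_2 = 5.
  31 = 7*4 + 3, so a_3 = 7.
  4 = 1*3 + 1, so a_4 = 1.
  3 = 3*1 + 0, so a_5 = 3.
so x = [3; 1, 5, 7, 1, 3].
Convergents (p_i = a_i*p_{i-1} + p_{i-2}, q_i = a_i*q_{i-1} + q_{i-2} with p_{-2}=0, p_{-1}=1, q_{-2}=1, q_{-1}=0), until the denominator exceeds 46:
  i=0: a_0=3, p_0 = 3*1 + 0 = 3, q_0 = 3*0 + 1 = 1.
  i=1: a_1=1, p_1 = 1*3 + 1 = 4, q_1 = 1*1 + 0 = 1.
  i=2: a_2=5, p_2 = 5*4 + 3 = 23, q_2 = 5*1 + 1 = 6.
  i=3: a_3=7, p_3 = 7*23 + 4 = 165, q_3 = 7*6 + 1 = 43.
  i=4: a_4=1, p_4 = 1*165 + 23 = 188, q_4 = 1*43 + 6 = 49.
q_4 = 49 > 46, so the last convergent with denominator <= 46 is p_3/q_3 = 165/43.
The closest fraction with denominator <= 46 is either p_3/q_3 or the intermediate fraction (k*p_3 + p_2)/(k*q_3 + q_2) with the largest k >= 1 whose denominator stays <= 46; these approach x as k grows, and every other convergent or intermediate fraction in range is farther away.
Largest k: floor((46 - q_2)/q_3) = floor((46 - 6)/43) = 0.
Since k = 0, no intermediate fraction beyond p_3/q_3 has denominator <= 46, so the convergent 165/43 is the closest (its error is |729*43 - 165*190|/(190*43) = 3/8170).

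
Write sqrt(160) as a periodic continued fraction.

[12; (1, 1, 1, 5, 1, 1, 1, 24)]

Write x_i = (sqrt(160) + m_i)/d_i with (m_0, d_0) = (0, 1). a_0 = floor(sqrt(160)) = 12, since 12^2 = 144 <= 160 < 169 = 13^2.
Iterate m_{i+1} = d_i*a_i - m_i, d_{i+1} = (160 - m_{i+1}^2)/d_i, a_{i+1} = floor((a_0 + m_{i+1})/d_{i+1}):
  m_1 = 1*12 - 0 = 12, d_1 = (160 - 12^2)/1 = 16/1 = 16, a_1 = floor((12 + 12)/16) = 1.
  m_2 = 16*1 - 12 = 4, d_2 = (160 - 4^2)/16 = 144/16 = 9, a_2 = floor((12 + 4)/9) = 1.
  m_3 = 9*1 - 4 = 5, d_3 = (160 - 5^2)/9 = 135/9 = 15, a_3 = floor((12 + 5)/15) = 1.
  m_4 = 15*1 - 5 = 10, d_4 = (160 - 10^2)/15 = 60/15 = 4, a_4 = floor((12 + 10)/4) = 5.
  m_5 = 4*5 - 10 = 10, d_5 = (160 - 10^2)/4 = 60/4 = 15, a_5 = floor((12 + 10)/15) = 1.
  m_6 = 15*1 - 10 = 5, d_6 = (160 - 5^2)/15 = 135/15 = 9, a_6 = floor((12 + 5)/9) = 1.
  m_7 = 9*1 - 5 = 4, d_7 = (160 - 4^2)/9 = 144/9 = 16, a_7 = floor((12 + 4)/16) = 1.
  m_8 = 16*1 - 4 = 12, d_8 = (160 - 12^2)/16 = 16/16 = 1, a_8 = floor((12 + 12)/1) = 24.
  m_9 = 1*24 - 12 = 12, d_9 = (160 - 12^2)/1 = 16/1 = 16: (m_9, d_9) = (m_1, d_1) = (12, 16), so from here the quotients repeat a_1, ..., a_8; the period length is 8.
Hence the expansion of sqrt(160) is a_0 = 12 followed by the repeating block 1, 1, 1, 5, 1, 1, 1, 24 (period 8).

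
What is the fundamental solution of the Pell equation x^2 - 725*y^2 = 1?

(x, y) = (9801, 364)

First expand sqrt(725) as a continued fraction. With x_i = (sqrt(725) + m_i)/d_i and (m_0, d_0) = (0, 1): a_0 = floor(sqrt(725)) = 26, since 26^2 = 676 <= 725 < 729 = 27^2.
Iterate m_{i+1} = d_i*a_i - m_i, d_{i+1} = (725 - m_{i+1}^2)/d_i, a_{i+1} = floor((a_0 + m_{i+1})/d_{i+1}):
  m_1 = 1*26 - 0 = 26, d_1 = (725 - 26^2)/1 = 49/1 = 49, a_1 = floor((26 + 26)/49) = 1.
  m_2 = 49*1 - 26 = 23, d_2 = (725 - 23^2)/49 = 196/49 = 4, a_2 = floor((26 + 23)/4) = 12.
  m_3 = 4*12 - 23 = 25, d_3 = (725 - 25^2)/4 = 100/4 = 25, a_3 = floor((26 + 25)/25) = 2.
  m_4 = 25*2 - 25 = 25, d_4 = (725 - 25^2)/25 = 100/25 = 4, a_4 = floor((26 + 25)/4) = 12.
  m_5 = 4*12 - 25 = 23, d_5 = (725 - 23^2)/4 = 196/4 = 49, a_5 = floor((26 + 23)/49) = 1.
  m_6 = 49*1 - 23 = 26, d_6 = (725 - 26^2)/49 = 49/49 = 1, a_6 = floor((26 + 26)/1) = 52.
  m_7 = 1*52 - 26 = 26, d_7 = (725 - 26^2)/1 = 49/1 = 49: (m_7, d_7) = (m_1, d_1) = (26, 49), so from here the quotients repeat a_1, ..., a_6; the period length is 6.
So sqrt(725) = [26; (1, 12, 2, 12, 1, 52)] with period length k = 6.
k is even, so the fundamental solution of x^2 - 725y^2 = 1 is (p_{k-1}, q_{k-1}) = (p_5, q_5); compute convergents through index 5.
Convergents (p_i = a_i*p_{i-1} + p_{i-2}, q_i = a_i*q_{i-1} + q_{i-2} with p_{-2}=0, p_{-1}=1, q_{-2}=1, q_{-1}=0):
  i=0: a_0=26, p_0 = 26*1 + 0 = 26, q_0 = 26*0 + 1 = 1.
  i=1: a_1=1, p_1 = 1*26 + 1 = 27, q_1 = 1*1 + 0 = 1.
  i=2: a_2=12, p_2 = 12*27 + 26 = 350, q_2 = 12*1 + 1 = 13.
  i=3: a_3=2, p_3 = 2*350 + 27 = 727, q_3 = 2*13 + 1 = 27.
  i=4: a_4=12, p_4 = 12*727 + 350 = 9074, q_4 = 12*27 + 13 = 337.
  i=5: a_5=1, p_5 = 1*9074 + 727 = 9801, q_5 = 1*337 + 27 = 364.
Check: 9801^2 - 725*364^2 = 96059601 - 96059600 = 1, so (x, y) = (9801, 364) solves the equation, and by the theorem it is the least positive solution.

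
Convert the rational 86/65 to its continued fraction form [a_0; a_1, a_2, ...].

Run the Euclidean algorithm on 86 and 65; the successive quotients are the partial quotients a_0, a_1, ... (each step inverts the fractional part left over by the previous one):
  86 = 1*65 + 21, so a_0 = 1.
  65 = 3*21 + 2, so a_1 = 3.
  21 = 10*2 + 1, so a_2 = 10.
  2 = 2*1 + 0, so a_3 = 2.
The remainder reaches 0 after 4 divisions, so the expansion has 4 partial quotients, read off in order.

[1; 3, 10, 2]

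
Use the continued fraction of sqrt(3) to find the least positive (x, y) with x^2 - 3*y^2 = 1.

First expand sqrt(3) as a continued fraction. With x_i = (sqrt(3) + m_i)/d_i and (m_0, d_0) = (0, 1): a_0 = floor(sqrt(3)) = 1, since 1^2 = 1 <= 3 < 4 = 2^2.
Iterate m_{i+1} = d_i*a_i - m_i, d_{i+1} = (3 - m_{i+1}^2)/d_i, a_{i+1} = floor((a_0 + m_{i+1})/d_{i+1}):
  m_1 = 1*1 - 0 = 1, d_1 = (3 - 1^2)/1 = 2/1 = 2, a_1 = floor((1 + 1)/2) = 1.
  m_2 = 2*1 - 1 = 1, d_2 = (3 - 1^2)/2 = 2/2 = 1, a_2 = floor((1 + 1)/1) = 2.
  m_3 = 1*2 - 1 = 1, d_3 = (3 - 1^2)/1 = 2/1 = 2: (m_3, d_3) = (m_1, d_1) = (1, 2), so from here the quotients repeat a_1, a_2; the period length is 2.
So sqrt(3) = [1; (1, 2)] with period length k = 2.
k is even, so the fundamental solution of x^2 - 3y^2 = 1 is (p_{k-1}, q_{k-1}) = (p_1, q_1); compute convergents through index 1.
Convergents (p_i = a_i*p_{i-1} + p_{i-2}, q_i = a_i*q_{i-1} + q_{i-2} with p_{-2}=0, p_{-1}=1, q_{-2}=1, q_{-1}=0):
  i=0: a_0=1, p_0 = 1*1 + 0 = 1, q_0 = 1*0 + 1 = 1.
  i=1: a_1=1, p_1 = 1*1 + 1 = 2, q_1 = 1*1 + 0 = 1.
Check: 2^2 - 3*1^2 = 4 - 3 = 1, so (x, y) = (2, 1) solves the equation, and by the theorem it is the least positive solution.

(x, y) = (2, 1)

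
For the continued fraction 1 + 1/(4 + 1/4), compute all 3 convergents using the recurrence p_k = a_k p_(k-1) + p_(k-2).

Using the convergent recurrence p_i = a_i*p_{i-1} + p_{i-2}, q_i = a_i*q_{i-1} + q_{i-2} with p_{-2}=0, p_{-1}=1, q_{-2}=1, q_{-1}=0:
  i=0: a_0=1, p_0 = 1*1 + 0 = 1, q_0 = 1*0 + 1 = 1.
  i=1: a_1=4, p_1 = 4*1 + 1 = 5, q_1 = 4*1 + 0 = 4.
  i=2: a_2=4, p_2 = 4*5 + 1 = 21, q_2 = 4*4 + 1 = 17.

1/1, 5/4, 21/17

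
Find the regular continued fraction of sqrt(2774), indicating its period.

[52; (1, 2, 52, 2, 1, 104)]

Write x_i = (sqrt(2774) + m_i)/d_i with (m_0, d_0) = (0, 1). a_0 = floor(sqrt(2774)) = 52, since 52^2 = 2704 <= 2774 < 2809 = 53^2.
Iterate m_{i+1} = d_i*a_i - m_i, d_{i+1} = (2774 - m_{i+1}^2)/d_i, a_{i+1} = floor((a_0 + m_{i+1})/d_{i+1}):
  m_1 = 1*52 - 0 = 52, d_1 = (2774 - 52^2)/1 = 70/1 = 70, a_1 = floor((52 + 52)/70) = 1.
  m_2 = 70*1 - 52 = 18, d_2 = (2774 - 18^2)/70 = 2450/70 = 35, a_2 = floor((52 + 18)/35) = 2.
  m_3 = 35*2 - 18 = 52, d_3 = (2774 - 52^2)/35 = 70/35 = 2, a_3 = floor((52 + 52)/2) = 52.
  m_4 = 2*52 - 52 = 52, d_4 = (2774 - 52^2)/2 = 70/2 = 35, a_4 = floor((52 + 52)/35) = 2.
  m_5 = 35*2 - 52 = 18, d_5 = (2774 - 18^2)/35 = 2450/35 = 70, a_5 = floor((52 + 18)/70) = 1.
  m_6 = 70*1 - 18 = 52, d_6 = (2774 - 52^2)/70 = 70/70 = 1, a_6 = floor((52 + 52)/1) = 104.
  m_7 = 1*104 - 52 = 52, d_7 = (2774 - 52^2)/1 = 70/1 = 70: (m_7, d_7) = (m_1, d_1) = (52, 70), so from here the quotients repeat a_1, ..., a_6; the period length is 6.
Hence the expansion of sqrt(2774) is a_0 = 52 followed by the repeating block 1, 2, 52, 2, 1, 104 (period 6).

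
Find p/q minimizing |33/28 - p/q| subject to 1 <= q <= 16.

13/11

Expand x = 33/28 as a continued fraction with the Euclidean algorithm:
  33 = 1*28 + 5, so a_0 = 1.
  28 = 5*5 + 3, so a_1 = 5.
  5 = 1*3 + 2, so a_2 = 1.
  3 = 1*2 + 1, so a_3 = 1.
  2 = 2*1 + 0, so a_4 = 2.
so x = [1; 5, 1, 1, 2].
Convergents (p_i = a_i*p_{i-1} + p_{i-2}, q_i = a_i*q_{i-1} + q_{i-2} with p_{-2}=0, p_{-1}=1, q_{-2}=1, q_{-1}=0), until the denominator exceeds 16:
  i=0: a_0=1, p_0 = 1*1 + 0 = 1, q_0 = 1*0 + 1 = 1.
  i=1: a_1=5, p_1 = 5*1 + 1 = 6, q_1 = 5*1 + 0 = 5.
  i=2: a_2=1, p_2 = 1*6 + 1 = 7, q_2 = 1*5 + 1 = 6.
  i=3: a_3=1, p_3 = 1*7 + 6 = 13, q_3 = 1*6 + 5 = 11.
  i=4: a_4=2, p_4 = 2*13 + 7 = 33, q_4 = 2*11 + 6 = 28.
q_4 = 28 > 16, so the last convergent with denominator <= 16 is p_3/q_3 = 13/11.
The closest fraction with denominator <= 16 is either p_3/q_3 or the intermediate fraction (k*p_3 + p_2)/(k*q_3 + q_2) with the largest k >= 1 whose denominator stays <= 16; these approach x as k grows, and every other convergent or intermediate fraction in range is farther away.
Largest k: floor((16 - q_2)/q_3) = floor((16 - 6)/11) = 0.
Since k = 0, no intermediate fraction beyond p_3/q_3 has denominator <= 16, so the convergent 13/11 is the closest (its error is |33*11 - 13*28|/(28*11) = 1/308).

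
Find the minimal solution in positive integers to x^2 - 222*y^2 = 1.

(x, y) = (149, 10)

First expand sqrt(222) as a continued fraction. With x_i = (sqrt(222) + m_i)/d_i and (m_0, d_0) = (0, 1): a_0 = floor(sqrt(222)) = 14, since 14^2 = 196 <= 222 < 225 = 15^2.
Iterate m_{i+1} = d_i*a_i - m_i, d_{i+1} = (222 - m_{i+1}^2)/d_i, a_{i+1} = floor((a_0 + m_{i+1})/d_{i+1}):
  m_1 = 1*14 - 0 = 14, d_1 = (222 - 14^2)/1 = 26/1 = 26, a_1 = floor((14 + 14)/26) = 1.
  m_2 = 26*1 - 14 = 12, d_2 = (222 - 12^2)/26 = 78/26 = 3, a_2 = floor((14 + 12)/3) = 8.
  m_3 = 3*8 - 12 = 12, d_3 = (222 - 12^2)/3 = 78/3 = 26, a_3 = floor((14 + 12)/26) = 1.
  m_4 = 26*1 - 12 = 14, d_4 = (222 - 14^2)/26 = 26/26 = 1, a_4 = floor((14 + 14)/1) = 28.
  m_5 = 1*28 - 14 = 14, d_5 = (222 - 14^2)/1 = 26/1 = 26: (m_5, d_5) = (m_1, d_1) = (14, 26), so from here the quotients repeat a_1, ..., a_4; the period length is 4.
So sqrt(222) = [14; (1, 8, 1, 28)] with period length k = 4.
k is even, so the fundamental solution of x^2 - 222y^2 = 1 is (p_{k-1}, q_{k-1}) = (p_3, q_3); compute convergents through index 3.
Convergents (p_i = a_i*p_{i-1} + p_{i-2}, q_i = a_i*q_{i-1} + q_{i-2} with p_{-2}=0, p_{-1}=1, q_{-2}=1, q_{-1}=0):
  i=0: a_0=14, p_0 = 14*1 + 0 = 14, q_0 = 14*0 + 1 = 1.
  i=1: a_1=1, p_1 = 1*14 + 1 = 15, q_1 = 1*1 + 0 = 1.
  i=2: a_2=8, p_2 = 8*15 + 14 = 134, q_2 = 8*1 + 1 = 9.
  i=3: a_3=1, p_3 = 1*134 + 15 = 149, q_3 = 1*9 + 1 = 10.
Check: 149^2 - 222*10^2 = 22201 - 22200 = 1, so (x, y) = (149, 10) solves the equation, and by the theorem it is the least positive solution.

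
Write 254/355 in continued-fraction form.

[0; 1, 2, 1, 1, 16, 3]

Run the Euclidean algorithm on 254 and 355; the successive quotients are the partial quotients a_0, a_1, ... (each step inverts the fractional part left over by the previous one):
  254 = 0*355 + 254, so a_0 = 0.
  355 = 1*254 + 101, so a_1 = 1.
  254 = 2*101 + 52, so a_2 = 2.
  101 = 1*52 + 49, so a_3 = 1.
  52 = 1*49 + 3, so a_4 = 1.
  49 = 16*3 + 1, so a_5 = 16.
  3 = 3*1 + 0, so a_6 = 3.
The remainder reaches 0 after 7 divisions, so the expansion has 7 partial quotients, read off in order.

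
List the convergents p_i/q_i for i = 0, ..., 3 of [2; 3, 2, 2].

2/1, 7/3, 16/7, 39/17

Using the convergent recurrence p_i = a_i*p_{i-1} + p_{i-2}, q_i = a_i*q_{i-1} + q_{i-2} with p_{-2}=0, p_{-1}=1, q_{-2}=1, q_{-1}=0:
  i=0: a_0=2, p_0 = 2*1 + 0 = 2, q_0 = 2*0 + 1 = 1.
  i=1: a_1=3, p_1 = 3*2 + 1 = 7, q_1 = 3*1 + 0 = 3.
  i=2: a_2=2, p_2 = 2*7 + 2 = 16, q_2 = 2*3 + 1 = 7.
  i=3: a_3=2, p_3 = 2*16 + 7 = 39, q_3 = 2*7 + 3 = 17.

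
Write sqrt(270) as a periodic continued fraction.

[16; (2, 3, 6, 3, 2, 32)]

Write x_i = (sqrt(270) + m_i)/d_i with (m_0, d_0) = (0, 1). a_0 = floor(sqrt(270)) = 16, since 16^2 = 256 <= 270 < 289 = 17^2.
Iterate m_{i+1} = d_i*a_i - m_i, d_{i+1} = (270 - m_{i+1}^2)/d_i, a_{i+1} = floor((a_0 + m_{i+1})/d_{i+1}):
  m_1 = 1*16 - 0 = 16, d_1 = (270 - 16^2)/1 = 14/1 = 14, a_1 = floor((16 + 16)/14) = 2.
  m_2 = 14*2 - 16 = 12, d_2 = (270 - 12^2)/14 = 126/14 = 9, a_2 = floor((16 + 12)/9) = 3.
  m_3 = 9*3 - 12 = 15, d_3 = (270 - 15^2)/9 = 45/9 = 5, a_3 = floor((16 + 15)/5) = 6.
  m_4 = 5*6 - 15 = 15, d_4 = (270 - 15^2)/5 = 45/5 = 9, a_4 = floor((16 + 15)/9) = 3.
  m_5 = 9*3 - 15 = 12, d_5 = (270 - 12^2)/9 = 126/9 = 14, a_5 = floor((16 + 12)/14) = 2.
  m_6 = 14*2 - 12 = 16, d_6 = (270 - 16^2)/14 = 14/14 = 1, a_6 = floor((16 + 16)/1) = 32.
  m_7 = 1*32 - 16 = 16, d_7 = (270 - 16^2)/1 = 14/1 = 14: (m_7, d_7) = (m_1, d_1) = (16, 14), so from here the quotients repeat a_1, ..., a_6; the period length is 6.
Hence the expansion of sqrt(270) is a_0 = 16 followed by the repeating block 2, 3, 6, 3, 2, 32 (period 6).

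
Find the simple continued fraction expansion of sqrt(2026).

Write x_i = (sqrt(2026) + m_i)/d_i with (m_0, d_0) = (0, 1). a_0 = floor(sqrt(2026)) = 45, since 45^2 = 2025 <= 2026 < 2116 = 46^2.
Iterate m_{i+1} = d_i*a_i - m_i, d_{i+1} = (2026 - m_{i+1}^2)/d_i, a_{i+1} = floor((a_0 + m_{i+1})/d_{i+1}):
  m_1 = 1*45 - 0 = 45, d_1 = (2026 - 45^2)/1 = 1/1 = 1, a_1 = floor((45 + 45)/1) = 90.
  m_2 = 1*90 - 45 = 45, d_2 = (2026 - 45^2)/1 = 1/1 = 1: (m_2, d_2) = (m_1, d_1) = (45, 1), so from here the quotient a_1 repeats; the period length is 1.
Hence the expansion of sqrt(2026) is a_0 = 45 followed by the repeating block 90 (period 1).

[45; (90)]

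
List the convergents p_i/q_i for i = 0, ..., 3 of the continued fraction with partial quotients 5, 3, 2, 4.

5/1, 16/3, 37/7, 164/31

Using the convergent recurrence p_i = a_i*p_{i-1} + p_{i-2}, q_i = a_i*q_{i-1} + q_{i-2} with p_{-2}=0, p_{-1}=1, q_{-2}=1, q_{-1}=0:
  i=0: a_0=5, p_0 = 5*1 + 0 = 5, q_0 = 5*0 + 1 = 1.
  i=1: a_1=3, p_1 = 3*5 + 1 = 16, q_1 = 3*1 + 0 = 3.
  i=2: a_2=2, p_2 = 2*16 + 5 = 37, q_2 = 2*3 + 1 = 7.
  i=3: a_3=4, p_3 = 4*37 + 16 = 164, q_3 = 4*7 + 3 = 31.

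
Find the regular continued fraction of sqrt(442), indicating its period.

Write x_i = (sqrt(442) + m_i)/d_i with (m_0, d_0) = (0, 1). a_0 = floor(sqrt(442)) = 21, since 21^2 = 441 <= 442 < 484 = 22^2.
Iterate m_{i+1} = d_i*a_i - m_i, d_{i+1} = (442 - m_{i+1}^2)/d_i, a_{i+1} = floor((a_0 + m_{i+1})/d_{i+1}):
  m_1 = 1*21 - 0 = 21, d_1 = (442 - 21^2)/1 = 1/1 = 1, a_1 = floor((21 + 21)/1) = 42.
  m_2 = 1*42 - 21 = 21, d_2 = (442 - 21^2)/1 = 1/1 = 1: (m_2, d_2) = (m_1, d_1) = (21, 1), so from here the quotient a_1 repeats; the period length is 1.
Hence the expansion of sqrt(442) is a_0 = 21 followed by the repeating block 42 (period 1).

[21; (42)]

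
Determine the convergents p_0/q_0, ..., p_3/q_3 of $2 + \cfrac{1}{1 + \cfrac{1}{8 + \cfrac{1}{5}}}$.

2/1, 3/1, 26/9, 133/46

Using the convergent recurrence p_i = a_i*p_{i-1} + p_{i-2}, q_i = a_i*q_{i-1} + q_{i-2} with p_{-2}=0, p_{-1}=1, q_{-2}=1, q_{-1}=0:
  i=0: a_0=2, p_0 = 2*1 + 0 = 2, q_0 = 2*0 + 1 = 1.
  i=1: a_1=1, p_1 = 1*2 + 1 = 3, q_1 = 1*1 + 0 = 1.
  i=2: a_2=8, p_2 = 8*3 + 2 = 26, q_2 = 8*1 + 1 = 9.
  i=3: a_3=5, p_3 = 5*26 + 3 = 133, q_3 = 5*9 + 1 = 46.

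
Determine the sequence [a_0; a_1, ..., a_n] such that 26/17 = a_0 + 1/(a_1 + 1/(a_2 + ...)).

[1; 1, 1, 8]

Run the Euclidean algorithm on 26 and 17; the successive quotients are the partial quotients a_0, a_1, ... (each step inverts the fractional part left over by the previous one):
  26 = 1*17 + 9, so a_0 = 1.
  17 = 1*9 + 8, so a_1 = 1.
  9 = 1*8 + 1, so a_2 = 1.
  8 = 8*1 + 0, so a_3 = 8.
The remainder reaches 0 after 4 divisions, so the expansion has 4 partial quotients, read off in order.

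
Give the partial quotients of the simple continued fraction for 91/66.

Run the Euclidean algorithm on 91 and 66; the successive quotients are the partial quotients a_0, a_1, ... (each step inverts the fractional part left over by the previous one):
  91 = 1*66 + 25, so a_0 = 1.
  66 = 2*25 + 16, so a_1 = 2.
  25 = 1*16 + 9, so a_2 = 1.
  16 = 1*9 + 7, so a_3 = 1.
  9 = 1*7 + 2, so a_4 = 1.
  7 = 3*2 + 1, so a_5 = 3.
  2 = 2*1 + 0, so a_6 = 2.
The remainder reaches 0 after 7 divisions, so the expansion has 7 partial quotients, read off in order.

[1; 2, 1, 1, 1, 3, 2]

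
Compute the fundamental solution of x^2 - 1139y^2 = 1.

First expand sqrt(1139) as a continued fraction. With x_i = (sqrt(1139) + m_i)/d_i and (m_0, d_0) = (0, 1): a_0 = floor(sqrt(1139)) = 33, since 33^2 = 1089 <= 1139 < 1156 = 34^2.
Iterate m_{i+1} = d_i*a_i - m_i, d_{i+1} = (1139 - m_{i+1}^2)/d_i, a_{i+1} = floor((a_0 + m_{i+1})/d_{i+1}):
  m_1 = 1*33 - 0 = 33, d_1 = (1139 - 33^2)/1 = 50/1 = 50, a_1 = floor((33 + 33)/50) = 1.
  m_2 = 50*1 - 33 = 17, d_2 = (1139 - 17^2)/50 = 850/50 = 17, a_2 = floor((33 + 17)/17) = 2.
  m_3 = 17*2 - 17 = 17, d_3 = (1139 - 17^2)/17 = 850/17 = 50, a_3 = floor((33 + 17)/50) = 1.
  m_4 = 50*1 - 17 = 33, d_4 = (1139 - 33^2)/50 = 50/50 = 1, a_4 = floor((33 + 33)/1) = 66.
  m_5 = 1*66 - 33 = 33, d_5 = (1139 - 33^2)/1 = 50/1 = 50: (m_5, d_5) = (m_1, d_1) = (33, 50), so from here the quotients repeat a_1, ..., a_4; the period length is 4.
So sqrt(1139) = [33; (1, 2, 1, 66)] with period length k = 4.
k is even, so the fundamental solution of x^2 - 1139y^2 = 1 is (p_{k-1}, q_{k-1}) = (p_3, q_3); compute convergents through index 3.
Convergents (p_i = a_i*p_{i-1} + p_{i-2}, q_i = a_i*q_{i-1} + q_{i-2} with p_{-2}=0, p_{-1}=1, q_{-2}=1, q_{-1}=0):
  i=0: a_0=33, p_0 = 33*1 + 0 = 33, q_0 = 33*0 + 1 = 1.
  i=1: a_1=1, p_1 = 1*33 + 1 = 34, q_1 = 1*1 + 0 = 1.
  i=2: a_2=2, p_2 = 2*34 + 33 = 101, q_2 = 2*1 + 1 = 3.
  i=3: a_3=1, p_3 = 1*101 + 34 = 135, q_3 = 1*3 + 1 = 4.
Check: 135^2 - 1139*4^2 = 18225 - 18224 = 1, so (x, y) = (135, 4) solves the equation, and by the theorem it is the least positive solution.

(x, y) = (135, 4)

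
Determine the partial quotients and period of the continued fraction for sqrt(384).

Write x_i = (sqrt(384) + m_i)/d_i with (m_0, d_0) = (0, 1). a_0 = floor(sqrt(384)) = 19, since 19^2 = 361 <= 384 < 400 = 20^2.
Iterate m_{i+1} = d_i*a_i - m_i, d_{i+1} = (384 - m_{i+1}^2)/d_i, a_{i+1} = floor((a_0 + m_{i+1})/d_{i+1}):
  m_1 = 1*19 - 0 = 19, d_1 = (384 - 19^2)/1 = 23/1 = 23, a_1 = floor((19 + 19)/23) = 1.
  m_2 = 23*1 - 19 = 4, d_2 = (384 - 4^2)/23 = 368/23 = 16, a_2 = floor((19 + 4)/16) = 1.
  m_3 = 16*1 - 4 = 12, d_3 = (384 - 12^2)/16 = 240/16 = 15, a_3 = floor((19 + 12)/15) = 2.
  m_4 = 15*2 - 12 = 18, d_4 = (384 - 18^2)/15 = 60/15 = 4, a_4 = floor((19 + 18)/4) = 9.
  m_5 = 4*9 - 18 = 18, d_5 = (384 - 18^2)/4 = 60/4 = 15, a_5 = floor((19 + 18)/15) = 2.
  m_6 = 15*2 - 18 = 12, d_6 = (384 - 12^2)/15 = 240/15 = 16, a_6 = floor((19 + 12)/16) = 1.
  m_7 = 16*1 - 12 = 4, d_7 = (384 - 4^2)/16 = 368/16 = 23, a_7 = floor((19 + 4)/23) = 1.
  m_8 = 23*1 - 4 = 19, d_8 = (384 - 19^2)/23 = 23/23 = 1, a_8 = floor((19 + 19)/1) = 38.
  m_9 = 1*38 - 19 = 19, d_9 = (384 - 19^2)/1 = 23/1 = 23: (m_9, d_9) = (m_1, d_1) = (19, 23), so from here the quotients repeat a_1, ..., a_8; the period length is 8.
Hence the expansion of sqrt(384) is a_0 = 19 followed by the repeating block 1, 1, 2, 9, 2, 1, 1, 38 (period 8).

[19; (1, 1, 2, 9, 2, 1, 1, 38)]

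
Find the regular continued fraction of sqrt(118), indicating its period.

Write x_i = (sqrt(118) + m_i)/d_i with (m_0, d_0) = (0, 1). a_0 = floor(sqrt(118)) = 10, since 10^2 = 100 <= 118 < 121 = 11^2.
Iterate m_{i+1} = d_i*a_i - m_i, d_{i+1} = (118 - m_{i+1}^2)/d_i, a_{i+1} = floor((a_0 + m_{i+1})/d_{i+1}):
  m_1 = 1*10 - 0 = 10, d_1 = (118 - 10^2)/1 = 18/1 = 18, a_1 = floor((10 + 10)/18) = 1.
  m_2 = 18*1 - 10 = 8, d_2 = (118 - 8^2)/18 = 54/18 = 3, a_2 = floor((10 + 8)/3) = 6.
  m_3 = 3*6 - 8 = 10, d_3 = (118 - 10^2)/3 = 18/3 = 6, a_3 = floor((10 + 10)/6) = 3.
  m_4 = 6*3 - 10 = 8, d_4 = (118 - 8^2)/6 = 54/6 = 9, a_4 = floor((10 + 8)/9) = 2.
  m_5 = 9*2 - 8 = 10, d_5 = (118 - 10^2)/9 = 18/9 = 2, a_5 = floor((10 + 10)/2) = 10.
  m_6 = 2*10 - 10 = 10, d_6 = (118 - 10^2)/2 = 18/2 = 9, a_6 = floor((10 + 10)/9) = 2.
  m_7 = 9*2 - 10 = 8, d_7 = (118 - 8^2)/9 = 54/9 = 6, a_7 = floor((10 + 8)/6) = 3.
  m_8 = 6*3 - 8 = 10, d_8 = (118 - 10^2)/6 = 18/6 = 3, a_8 = floor((10 + 10)/3) = 6.
  m_9 = 3*6 - 10 = 8, d_9 = (118 - 8^2)/3 = 54/3 = 18, a_9 = floor((10 + 8)/18) = 1.
  m_10 = 18*1 - 8 = 10, d_10 = (118 - 10^2)/18 = 18/18 = 1, a_10 = floor((10 + 10)/1) = 20.
  m_11 = 1*20 - 10 = 10, d_11 = (118 - 10^2)/1 = 18/1 = 18: (m_11, d_11) = (m_1, d_1) = (10, 18), so from here the quotients repeat a_1, ..., a_10; the period length is 10.
Hence the expansion of sqrt(118) is a_0 = 10 followed by the repeating block 1, 6, 3, 2, 10, 2, 3, 6, 1, 20 (period 10).

[10; (1, 6, 3, 2, 10, 2, 3, 6, 1, 20)]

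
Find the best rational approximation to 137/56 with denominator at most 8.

Expand x = 137/56 as a continued fraction with the Euclidean algorithm:
  137 = 2*56 + 25, so a_0 = 2.
  56 = 2*25 + 6, so a_1 = 2.
  25 = 4*6 + 1, so a_2 = 4.
  6 = 6*1 + 0, so a_3 = 6.
so x = [2; 2, 4, 6].
Convergents (p_i = a_i*p_{i-1} + p_{i-2}, q_i = a_i*q_{i-1} + q_{i-2} with p_{-2}=0, p_{-1}=1, q_{-2}=1, q_{-1}=0), until the denominator exceeds 8:
  i=0: a_0=2, p_0 = 2*1 + 0 = 2, q_0 = 2*0 + 1 = 1.
  i=1: a_1=2, p_1 = 2*2 + 1 = 5, q_1 = 2*1 + 0 = 2.
  i=2: a_2=4, p_2 = 4*5 + 2 = 22, q_2 = 4*2 + 1 = 9.
q_2 = 9 > 8, so the last convergent with denominator <= 8 is p_1/q_1 = 5/2.
The closest fraction with denominator <= 8 is either p_1/q_1 or the intermediate fraction (k*p_1 + p_0)/(k*q_1 + q_0) with the largest k >= 1 whose denominator stays <= 8; these approach x as k grows, and every other convergent or intermediate fraction in range is farther away.
Largest k: floor((8 - q_0)/q_1) = floor((8 - 1)/2) = 3.
That gives (3*5 + 2)/(3*2 + 1) = 17/7.
Compare the errors: |x - 5/2| = |137*2 - 5*56|/(56*2) = 6/112, and |x - 17/7| = |137*7 - 17*56|/(56*7) = 7/392.
Cross-multiplying, 7*112 = 784 < 2352 = 6*392, so 7/392 is smaller: the intermediate fraction 17/7 is closer to x than 5/2.

17/7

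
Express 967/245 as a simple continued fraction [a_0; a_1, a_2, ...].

[3; 1, 17, 1, 5, 2]

Run the Euclidean algorithm on 967 and 245; the successive quotients are the partial quotients a_0, a_1, ... (each step inverts the fractional part left over by the previous one):
  967 = 3*245 + 232, so a_0 = 3.
  245 = 1*232 + 13, so a_1 = 1.
  232 = 17*13 + 11, so a_2 = 17.
  13 = 1*11 + 2, so a_3 = 1.
  11 = 5*2 + 1, so a_4 = 5.
  2 = 2*1 + 0, so a_5 = 2.
The remainder reaches 0 after 6 divisions, so the expansion has 6 partial quotients, read off in order.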